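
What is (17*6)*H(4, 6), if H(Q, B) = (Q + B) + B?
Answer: 1632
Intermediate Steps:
H(Q, B) = Q + 2*B (H(Q, B) = (B + Q) + B = Q + 2*B)
(17*6)*H(4, 6) = (17*6)*(4 + 2*6) = 102*(4 + 12) = 102*16 = 1632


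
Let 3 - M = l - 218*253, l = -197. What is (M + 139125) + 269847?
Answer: 464326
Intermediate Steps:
M = 55354 (M = 3 - (-197 - 218*253) = 3 - (-197 - 55154) = 3 - 1*(-55351) = 3 + 55351 = 55354)
(M + 139125) + 269847 = (55354 + 139125) + 269847 = 194479 + 269847 = 464326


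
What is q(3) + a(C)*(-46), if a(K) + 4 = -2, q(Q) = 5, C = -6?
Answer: 281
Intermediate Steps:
a(K) = -6 (a(K) = -4 - 2 = -6)
q(3) + a(C)*(-46) = 5 - 6*(-46) = 5 + 276 = 281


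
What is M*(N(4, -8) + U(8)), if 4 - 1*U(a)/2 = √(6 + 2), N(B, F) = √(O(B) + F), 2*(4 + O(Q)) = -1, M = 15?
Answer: 120 + √2*(-120 + 75*I)/2 ≈ 35.147 + 53.033*I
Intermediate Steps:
O(Q) = -9/2 (O(Q) = -4 + (½)*(-1) = -4 - ½ = -9/2)
N(B, F) = √(-9/2 + F)
U(a) = 8 - 4*√2 (U(a) = 8 - 2*√(6 + 2) = 8 - 4*√2)
M*(N(4, -8) + U(8)) = 15*(√(-18 + 4*(-8))/2 + (8 - 4*√2)) = 15*(√(-18 - 32)/2 + (8 - 4*√2)) = 15*(√(-50)/2 + (8 - 4*√2)) = 15*((5*I*√2)/2 + (8 - 4*√2)) = 15*(5*I*√2/2 + (8 - 4*√2)) = 15*(8 - 4*√2 + 5*I*√2/2) = 120 - 60*√2 + 75*I*√2/2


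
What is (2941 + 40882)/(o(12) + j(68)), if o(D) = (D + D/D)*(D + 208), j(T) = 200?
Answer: 43823/3060 ≈ 14.321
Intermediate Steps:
o(D) = (1 + D)*(208 + D) (o(D) = (D + 1)*(208 + D) = (1 + D)*(208 + D))
(2941 + 40882)/(o(12) + j(68)) = (2941 + 40882)/((208 + 12² + 209*12) + 200) = 43823/((208 + 144 + 2508) + 200) = 43823/(2860 + 200) = 43823/3060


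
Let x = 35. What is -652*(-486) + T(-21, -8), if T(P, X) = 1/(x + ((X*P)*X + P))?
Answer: 421439759/1330 ≈ 3.1687e+5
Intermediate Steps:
T(P, X) = 1/(35 + P + P*X²) (T(P, X) = 1/(35 + ((X*P)*X + P)) = 1/(35 + ((P*X)*X + P)) = 1/(35 + (P*X² + P)) = 1/(35 + (P + P*X²)) = 1/(35 + P + P*X²))
-652*(-486) + T(-21, -8) = -652*(-486) + 1/(35 - 21 - 21*(-8)²) = 316872 + 1/(35 - 21 - 21*64) = 316872 + 1/(35 - 21 - 1344) = 316872 + 1/(-1330) = 316872 - 1/1330 = 421439759/1330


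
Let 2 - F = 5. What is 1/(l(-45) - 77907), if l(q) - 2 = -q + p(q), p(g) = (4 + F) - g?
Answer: -1/77814 ≈ -1.2851e-5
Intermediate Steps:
F = -3 (F = 2 - 1*5 = 2 - 5 = -3)
p(g) = 1 - g (p(g) = (4 - 3) - g = 1 - g)
l(q) = 3 - 2*q (l(q) = 2 + (-q + (1 - q)) = 2 + (1 - 2*q) = 3 - 2*q)
1/(l(-45) - 77907) = 1/((3 - 2*(-45)) - 77907) = 1/((3 + 90) - 77907) = 1/(93 - 77907) = 1/(-77814) = -1/77814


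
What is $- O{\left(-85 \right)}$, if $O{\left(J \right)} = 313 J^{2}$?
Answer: $-2261425$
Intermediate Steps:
$- O{\left(-85 \right)} = - 313 \left(-85\right)^{2} = - 313 \cdot 7225 = \left(-1\right) 2261425 = -2261425$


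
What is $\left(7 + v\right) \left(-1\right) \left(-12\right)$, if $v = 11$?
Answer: $216$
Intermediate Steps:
$\left(7 + v\right) \left(-1\right) \left(-12\right) = \left(7 + 11\right) \left(-1\right) \left(-12\right) = 18 \left(-1\right) \left(-12\right) = \left(-18\right) \left(-12\right) = 216$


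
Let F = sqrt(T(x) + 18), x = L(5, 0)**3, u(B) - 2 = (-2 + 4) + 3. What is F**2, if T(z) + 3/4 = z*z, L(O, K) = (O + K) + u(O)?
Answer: 11944005/4 ≈ 2.9860e+6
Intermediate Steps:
u(B) = 7 (u(B) = 2 + ((-2 + 4) + 3) = 2 + (2 + 3) = 2 + 5 = 7)
L(O, K) = 7 + K + O (L(O, K) = (O + K) + 7 = (K + O) + 7 = 7 + K + O)
x = 1728 (x = (7 + 0 + 5)**3 = 12**3 = 1728)
T(z) = -3/4 + z**2 (T(z) = -3/4 + z*z = -3/4 + z**2)
F = sqrt(11944005)/2 (F = sqrt((-3/4 + 1728**2) + 18) = sqrt((-3/4 + 2985984) + 18) = sqrt(11943933/4 + 18) = sqrt(11944005/4) = sqrt(11944005)/2 ≈ 1728.0)
F**2 = (sqrt(11944005)/2)**2 = 11944005/4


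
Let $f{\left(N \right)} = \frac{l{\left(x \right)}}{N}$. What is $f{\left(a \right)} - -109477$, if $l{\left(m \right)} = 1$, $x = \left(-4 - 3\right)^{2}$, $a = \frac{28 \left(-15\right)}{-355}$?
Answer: $\frac{9196139}{84} \approx 1.0948 \cdot 10^{5}$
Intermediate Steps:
$a = \frac{84}{71}$ ($a = \left(-420\right) \left(- \frac{1}{355}\right) = \frac{84}{71} \approx 1.1831$)
$x = 49$ ($x = \left(-7\right)^{2} = 49$)
$f{\left(N \right)} = \frac{1}{N}$ ($f{\left(N \right)} = 1 \frac{1}{N} = \frac{1}{N}$)
$f{\left(a \right)} - -109477 = \frac{1}{\frac{84}{71}} - -109477 = \frac{71}{84} + 109477 = \frac{9196139}{84}$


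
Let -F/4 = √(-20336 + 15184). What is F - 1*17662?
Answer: -17662 - 16*I*√322 ≈ -17662.0 - 287.11*I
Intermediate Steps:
F = -16*I*√322 (F = -4*√(-20336 + 15184) = -16*I*√322 ≈ -287.11*I)
F - 1*17662 = -16*I*√322 - 1*17662 = -16*I*√322 - 17662 = -17662 - 16*I*√322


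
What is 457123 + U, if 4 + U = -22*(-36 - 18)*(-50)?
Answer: 397719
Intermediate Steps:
U = -59404 (U = -4 - 22*(-36 - 18)*(-50) = -4 - 22*(-54)*(-50) = -4 + 1188*(-50) = -4 - 59400 = -59404)
457123 + U = 457123 - 59404 = 397719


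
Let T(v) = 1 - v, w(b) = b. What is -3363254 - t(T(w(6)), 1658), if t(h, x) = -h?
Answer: -3363259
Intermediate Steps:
-3363254 - t(T(w(6)), 1658) = -3363254 - (-1)*(1 - 1*6) = -3363254 - (-1)*(1 - 6) = -3363254 - (-1)*(-5) = -3363254 - 1*5 = -3363254 - 5 = -3363259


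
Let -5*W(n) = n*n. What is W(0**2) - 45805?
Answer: -45805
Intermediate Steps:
W(n) = -n**2/5 (W(n) = -n*n/5 = -n**2/5)
W(0**2) - 45805 = -(0**2)**2/5 - 45805 = -1/5*0**2 - 45805 = -1/5*0 - 45805 = 0 - 45805 = -45805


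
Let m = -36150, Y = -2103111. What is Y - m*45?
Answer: -476361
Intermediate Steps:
Y - m*45 = -2103111 - (-36150)*45 = -2103111 - 1*(-1626750) = -2103111 + 1626750 = -476361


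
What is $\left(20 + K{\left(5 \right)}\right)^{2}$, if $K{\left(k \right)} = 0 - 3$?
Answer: $289$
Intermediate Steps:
$K{\left(k \right)} = -3$
$\left(20 + K{\left(5 \right)}\right)^{2} = \left(20 - 3\right)^{2} = 17^{2} = 289$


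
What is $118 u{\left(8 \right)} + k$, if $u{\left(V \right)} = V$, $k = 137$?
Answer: $1081$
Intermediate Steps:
$118 u{\left(8 \right)} + k = 118 \cdot 8 + 137 = 944 + 137 = 1081$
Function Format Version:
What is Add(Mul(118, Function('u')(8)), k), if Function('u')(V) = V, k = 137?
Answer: 1081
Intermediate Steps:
Add(Mul(118, Function('u')(8)), k) = Add(Mul(118, 8), 137) = Add(944, 137) = 1081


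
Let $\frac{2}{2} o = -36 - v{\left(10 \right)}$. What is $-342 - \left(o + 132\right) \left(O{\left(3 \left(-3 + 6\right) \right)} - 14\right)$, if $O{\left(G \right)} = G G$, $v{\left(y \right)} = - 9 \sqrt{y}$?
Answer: $-6774 - 603 \sqrt{10} \approx -8680.9$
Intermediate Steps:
$o = -36 + 9 \sqrt{10}$ ($o = -36 - - 9 \sqrt{10} = -36 + 9 \sqrt{10} \approx -7.5395$)
$O{\left(G \right)} = G^{2}$
$-342 - \left(o + 132\right) \left(O{\left(3 \left(-3 + 6\right) \right)} - 14\right) = -342 - \left(\left(-36 + 9 \sqrt{10}\right) + 132\right) \left(\left(3 \left(-3 + 6\right)\right)^{2} - 14\right) = -342 - \left(96 + 9 \sqrt{10}\right) \left(\left(3 \cdot 3\right)^{2} - 14\right) = -342 - \left(96 + 9 \sqrt{10}\right) \left(9^{2} - 14\right) = -342 - \left(96 + 9 \sqrt{10}\right) \left(81 - 14\right) = -342 - \left(96 + 9 \sqrt{10}\right) 67 = -342 - \left(6432 + 603 \sqrt{10}\right) = -6774 - 603 \sqrt{10}$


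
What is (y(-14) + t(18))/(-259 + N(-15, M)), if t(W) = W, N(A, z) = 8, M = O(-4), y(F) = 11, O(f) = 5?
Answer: -29/251 ≈ -0.11554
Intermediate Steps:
M = 5
(y(-14) + t(18))/(-259 + N(-15, M)) = (11 + 18)/(-259 + 8) = 29/(-251) = 29*(-1/251) = -29/251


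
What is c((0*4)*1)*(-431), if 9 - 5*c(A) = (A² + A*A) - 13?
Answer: -9482/5 ≈ -1896.4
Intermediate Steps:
c(A) = 22/5 - 2*A²/5 (c(A) = 9/5 - ((A² + A*A) - 13)/5 = 9/5 - ((A² + A²) - 13)/5 = 9/5 - (2*A² - 13)/5 = 9/5 - (-13 + 2*A²)/5 = 9/5 + (13/5 - 2*A²/5) = 22/5 - 2*A²/5)
c((0*4)*1)*(-431) = (22/5 - 2*((0*4)*1)²/5)*(-431) = (22/5 - 2*(0*1)²/5)*(-431) = (22/5 - ⅖*0²)*(-431) = (22/5 - ⅖*0)*(-431) = (22/5 + 0)*(-431) = (22/5)*(-431) = -9482/5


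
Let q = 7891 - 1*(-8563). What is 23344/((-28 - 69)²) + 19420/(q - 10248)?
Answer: 163797822/29196127 ≈ 5.6103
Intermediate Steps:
q = 16454 (q = 7891 + 8563 = 16454)
23344/((-28 - 69)²) + 19420/(q - 10248) = 23344/((-28 - 69)²) + 19420/(16454 - 10248) = 23344/((-97)²) + 19420/6206 = 23344/9409 + 19420*(1/6206) = 23344*(1/9409) + 9710/3103 = 23344/9409 + 9710/3103 = 163797822/29196127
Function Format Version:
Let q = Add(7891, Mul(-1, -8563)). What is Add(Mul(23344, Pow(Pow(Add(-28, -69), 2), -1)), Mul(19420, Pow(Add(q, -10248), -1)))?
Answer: Rational(163797822, 29196127) ≈ 5.6103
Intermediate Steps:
q = 16454 (q = Add(7891, 8563) = 16454)
Add(Mul(23344, Pow(Pow(Add(-28, -69), 2), -1)), Mul(19420, Pow(Add(q, -10248), -1))) = Add(Mul(23344, Pow(Pow(Add(-28, -69), 2), -1)), Mul(19420, Pow(Add(16454, -10248), -1))) = Add(Mul(23344, Pow(Pow(-97, 2), -1)), Mul(19420, Pow(6206, -1))) = Add(Mul(23344, Pow(9409, -1)), Mul(19420, Rational(1, 6206))) = Add(Mul(23344, Rational(1, 9409)), Rational(9710, 3103)) = Add(Rational(23344, 9409), Rational(9710, 3103)) = Rational(163797822, 29196127)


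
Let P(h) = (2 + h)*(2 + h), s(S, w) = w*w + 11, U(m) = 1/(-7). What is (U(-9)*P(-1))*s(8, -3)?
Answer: -20/7 ≈ -2.8571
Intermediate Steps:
U(m) = -⅐
s(S, w) = 11 + w² (s(S, w) = w² + 11 = 11 + w²)
P(h) = (2 + h)²
(U(-9)*P(-1))*s(8, -3) = (-(2 - 1)²/7)*(11 + (-3)²) = (-⅐*1²)*(11 + 9) = -⅐*1*20 = -⅐*20 = -20/7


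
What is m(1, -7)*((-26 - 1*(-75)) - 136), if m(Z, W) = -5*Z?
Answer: 435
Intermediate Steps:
m(1, -7)*((-26 - 1*(-75)) - 136) = (-5*1)*((-26 - 1*(-75)) - 136) = -5*((-26 + 75) - 136) = -5*(49 - 136) = -5*(-87) = 435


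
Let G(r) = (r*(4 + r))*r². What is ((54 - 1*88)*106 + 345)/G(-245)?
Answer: -3259/3544176125 ≈ -9.1954e-7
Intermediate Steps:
G(r) = r³*(4 + r)
((54 - 1*88)*106 + 345)/G(-245) = ((54 - 1*88)*106 + 345)/(((-245)³*(4 - 245))) = ((54 - 88)*106 + 345)/((-14706125*(-241))) = (-34*106 + 345)/3544176125 = (-3604 + 345)*(1/3544176125) = -3259*1/3544176125 = -3259/3544176125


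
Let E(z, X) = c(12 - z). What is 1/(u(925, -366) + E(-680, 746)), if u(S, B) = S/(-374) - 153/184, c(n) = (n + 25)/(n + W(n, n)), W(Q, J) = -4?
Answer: -2959088/6695329 ≈ -0.44196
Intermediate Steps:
c(n) = (25 + n)/(-4 + n) (c(n) = (n + 25)/(n - 4) = (25 + n)/(-4 + n))
E(z, X) = (37 - z)/(8 - z) (E(z, X) = (25 + (12 - z))/(-4 + (12 - z)) = (37 - z)/(8 - z))
u(S, B) = -153/184 - S/374 (u(S, B) = S*(-1/374) - 153*1/184 = -S/374 - 153/184 = -153/184 - S/374)
1/(u(925, -366) + E(-680, 746)) = 1/((-153/184 - 1/374*925) + (-37 - 680)/(-8 - 680)) = 1/((-153/184 - 925/374) - 717/(-688)) = 1/(-113711/34408 - 1/688*(-717)) = 1/(-113711/34408 + 717/688) = 1/(-6695329/2959088) = -2959088/6695329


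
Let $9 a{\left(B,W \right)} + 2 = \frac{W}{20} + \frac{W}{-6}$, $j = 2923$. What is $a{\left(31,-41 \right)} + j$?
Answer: $\frac{1578587}{540} \approx 2923.3$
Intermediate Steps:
$a{\left(B,W \right)} = - \frac{2}{9} - \frac{7 W}{540}$ ($a{\left(B,W \right)} = - \frac{2}{9} + \frac{\frac{W}{20} + \frac{W}{-6}}{9} = - \frac{2}{9} + \frac{W \frac{1}{20} + W \left(- \frac{1}{6}\right)}{9} = - \frac{2}{9} + \frac{\frac{W}{20} - \frac{W}{6}}{9} = - \frac{2}{9} + \frac{\left(- \frac{7}{60}\right) W}{9} = - \frac{2}{9} - \frac{7 W}{540}$)
$a{\left(31,-41 \right)} + j = \left(- \frac{2}{9} - - \frac{287}{540}\right) + 2923 = \left(- \frac{2}{9} + \frac{287}{540}\right) + 2923 = \frac{167}{540} + 2923 = \frac{1578587}{540}$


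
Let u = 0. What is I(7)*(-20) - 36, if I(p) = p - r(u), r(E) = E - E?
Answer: -176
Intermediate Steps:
r(E) = 0
I(p) = p (I(p) = p - 1*0 = p + 0 = p)
I(7)*(-20) - 36 = 7*(-20) - 36 = -140 - 36 = -176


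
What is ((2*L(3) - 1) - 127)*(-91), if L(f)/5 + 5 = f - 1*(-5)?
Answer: 8918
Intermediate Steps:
L(f) = 5*f (L(f) = -25 + 5*(f - 1*(-5)) = -25 + 5*(f + 5) = -25 + 5*(5 + f) = -25 + (25 + 5*f) = 5*f)
((2*L(3) - 1) - 127)*(-91) = ((2*(5*3) - 1) - 127)*(-91) = ((2*15 - 1) - 127)*(-91) = ((30 - 1) - 127)*(-91) = (29 - 127)*(-91) = -98*(-91) = 8918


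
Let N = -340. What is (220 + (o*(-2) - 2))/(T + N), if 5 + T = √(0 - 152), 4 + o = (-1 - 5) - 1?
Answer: -82800/119177 - 480*I*√38/119177 ≈ -0.69477 - 0.024828*I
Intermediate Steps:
o = -11 (o = -4 + ((-1 - 5) - 1) = -4 + (-6 - 1) = -4 - 7 = -11)
T = -5 + 2*I*√38 (T = -5 + √(0 - 152) = -5 + √(-152) = -5 + 2*I*√38 ≈ -5.0 + 12.329*I)
(220 + (o*(-2) - 2))/(T + N) = (220 + (-11*(-2) - 2))/((-5 + 2*I*√38) - 340) = (220 + (22 - 2))/(-345 + 2*I*√38) = (220 + 20)/(-345 + 2*I*√38) = 240/(-345 + 2*I*√38)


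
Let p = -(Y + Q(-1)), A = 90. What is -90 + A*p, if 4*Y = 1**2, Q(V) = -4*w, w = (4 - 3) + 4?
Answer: 3375/2 ≈ 1687.5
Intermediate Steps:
w = 5 (w = 1 + 4 = 5)
Q(V) = -20 (Q(V) = -4*5 = -20)
Y = 1/4 (Y = (1/4)*1**2 = (1/4)*1 = 1/4 ≈ 0.25000)
p = 79/4 (p = -(1/4 - 20) = -1*(-79/4) = 79/4 ≈ 19.750)
-90 + A*p = -90 + 90*(79/4) = -90 + 3555/2 = 3375/2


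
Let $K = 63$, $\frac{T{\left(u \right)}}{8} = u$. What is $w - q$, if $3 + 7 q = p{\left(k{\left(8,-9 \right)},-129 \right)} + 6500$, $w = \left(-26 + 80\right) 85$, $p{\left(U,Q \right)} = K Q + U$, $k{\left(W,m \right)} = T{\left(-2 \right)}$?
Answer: $\frac{33776}{7} \approx 4825.1$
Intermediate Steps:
$T{\left(u \right)} = 8 u$
$k{\left(W,m \right)} = -16$ ($k{\left(W,m \right)} = 8 \left(-2\right) = -16$)
$p{\left(U,Q \right)} = U + 63 Q$ ($p{\left(U,Q \right)} = 63 Q + U = U + 63 Q$)
$w = 4590$ ($w = 54 \cdot 85 = 4590$)
$q = - \frac{1646}{7}$ ($q = - \frac{3}{7} + \frac{\left(-16 + 63 \left(-129\right)\right) + 6500}{7} = - \frac{3}{7} + \frac{\left(-16 - 8127\right) + 6500}{7} = - \frac{3}{7} + \frac{-8143 + 6500}{7} = - \frac{3}{7} + \frac{1}{7} \left(-1643\right) = - \frac{3}{7} - \frac{1643}{7} = - \frac{1646}{7} \approx -235.14$)
$w - q = 4590 - - \frac{1646}{7} = 4590 + \frac{1646}{7} = \frac{33776}{7}$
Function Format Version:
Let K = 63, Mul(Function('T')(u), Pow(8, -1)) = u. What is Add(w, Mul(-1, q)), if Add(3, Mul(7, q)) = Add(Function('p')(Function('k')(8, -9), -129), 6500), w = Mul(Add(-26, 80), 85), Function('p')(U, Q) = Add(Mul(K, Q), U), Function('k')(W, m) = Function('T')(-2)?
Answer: Rational(33776, 7) ≈ 4825.1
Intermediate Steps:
Function('T')(u) = Mul(8, u)
Function('k')(W, m) = -16 (Function('k')(W, m) = Mul(8, -2) = -16)
Function('p')(U, Q) = Add(U, Mul(63, Q)) (Function('p')(U, Q) = Add(Mul(63, Q), U) = Add(U, Mul(63, Q)))
w = 4590 (w = Mul(54, 85) = 4590)
q = Rational(-1646, 7) (q = Add(Rational(-3, 7), Mul(Rational(1, 7), Add(Add(-16, Mul(63, -129)), 6500))) = Add(Rational(-3, 7), Mul(Rational(1, 7), Add(Add(-16, -8127), 6500))) = Add(Rational(-3, 7), Mul(Rational(1, 7), Add(-8143, 6500))) = Add(Rational(-3, 7), Mul(Rational(1, 7), -1643)) = Add(Rational(-3, 7), Rational(-1643, 7)) = Rational(-1646, 7) ≈ -235.14)
Add(w, Mul(-1, q)) = Add(4590, Mul(-1, Rational(-1646, 7))) = Add(4590, Rational(1646, 7)) = Rational(33776, 7)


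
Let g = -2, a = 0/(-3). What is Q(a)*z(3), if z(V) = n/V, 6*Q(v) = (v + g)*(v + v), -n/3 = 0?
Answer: 0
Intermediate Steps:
a = 0 (a = 0*(-1/3) = 0)
n = 0 (n = -3*0 = 0)
Q(v) = v*(-2 + v)/3 (Q(v) = ((v - 2)*(v + v))/6 = ((-2 + v)*(2*v))/6 = (2*v*(-2 + v))/6 = v*(-2 + v)/3)
z(V) = 0 (z(V) = 0/V = 0)
Q(a)*z(3) = ((1/3)*0*(-2 + 0))*0 = ((1/3)*0*(-2))*0 = 0*0 = 0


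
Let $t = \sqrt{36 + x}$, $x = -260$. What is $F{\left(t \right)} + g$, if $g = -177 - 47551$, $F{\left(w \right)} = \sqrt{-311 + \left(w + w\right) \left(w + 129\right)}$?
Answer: $-47728 + \sqrt{-759 + 1032 i \sqrt{14}} \approx -47688.0 + 48.447 i$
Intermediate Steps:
$t = 4 i \sqrt{14}$ ($t = \sqrt{36 - 260} = \sqrt{-224} = 4 i \sqrt{14} \approx 14.967 i$)
$F{\left(w \right)} = \sqrt{-311 + 2 w \left(129 + w\right)}$
$g = -47728$
$F{\left(t \right)} + g = \sqrt{-311 + 2 \left(4 i \sqrt{14}\right)^{2} + 258 \cdot 4 i \sqrt{14}} - 47728 = \sqrt{-311 + 2 \left(-224\right) + 1032 i \sqrt{14}} - 47728 = \sqrt{-311 - 448 + 1032 i \sqrt{14}} - 47728 = \sqrt{-759 + 1032 i \sqrt{14}} - 47728 = -47728 + \sqrt{-759 + 1032 i \sqrt{14}}$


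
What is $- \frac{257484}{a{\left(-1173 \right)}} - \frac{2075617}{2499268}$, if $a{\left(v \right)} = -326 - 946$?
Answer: $\frac{503837529}{2499268} \approx 201.59$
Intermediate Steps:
$a{\left(v \right)} = -1272$
$- \frac{257484}{a{\left(-1173 \right)}} - \frac{2075617}{2499268} = - \frac{257484}{-1272} - \frac{2075617}{2499268} = \left(-257484\right) \left(- \frac{1}{1272}\right) - \frac{2075617}{2499268} = \frac{21457}{106} - \frac{2075617}{2499268} = \frac{503837529}{2499268}$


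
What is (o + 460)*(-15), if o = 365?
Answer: -12375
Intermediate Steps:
(o + 460)*(-15) = (365 + 460)*(-15) = 825*(-15) = -12375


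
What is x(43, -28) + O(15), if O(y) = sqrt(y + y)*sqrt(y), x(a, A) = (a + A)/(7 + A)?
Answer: -5/7 + 15*sqrt(2) ≈ 20.499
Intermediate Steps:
x(a, A) = (A + a)/(7 + A)
O(y) = y*sqrt(2) (O(y) = sqrt(2*y)*sqrt(y) = (sqrt(2)*sqrt(y))*sqrt(y) = y*sqrt(2))
x(43, -28) + O(15) = (-28 + 43)/(7 - 28) + 15*sqrt(2) = 15/(-21) + 15*sqrt(2) = -1/21*15 + 15*sqrt(2) = -5/7 + 15*sqrt(2)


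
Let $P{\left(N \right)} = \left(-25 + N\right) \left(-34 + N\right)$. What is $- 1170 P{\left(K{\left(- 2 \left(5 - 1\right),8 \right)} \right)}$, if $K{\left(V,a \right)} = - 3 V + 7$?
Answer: $21060$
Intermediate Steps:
$K{\left(V,a \right)} = 7 - 3 V$
$P{\left(N \right)} = \left(-34 + N\right) \left(-25 + N\right)$
$- 1170 P{\left(K{\left(- 2 \left(5 - 1\right),8 \right)} \right)} = - 1170 \left(850 + \left(7 - 3 \left(- 2 \left(5 - 1\right)\right)\right)^{2} - 59 \left(7 - 3 \left(- 2 \left(5 - 1\right)\right)\right)\right) = - 1170 \left(850 + \left(7 - 3 \left(\left(-2\right) 4\right)\right)^{2} - 59 \left(7 - 3 \left(\left(-2\right) 4\right)\right)\right) = - 1170 \left(850 + \left(7 - -24\right)^{2} - 59 \left(7 - -24\right)\right) = - 1170 \left(850 + \left(7 + 24\right)^{2} - 59 \left(7 + 24\right)\right) = - 1170 \left(850 + 31^{2} - 1829\right) = - 1170 \left(850 + 961 - 1829\right) = \left(-1170\right) \left(-18\right) = 21060$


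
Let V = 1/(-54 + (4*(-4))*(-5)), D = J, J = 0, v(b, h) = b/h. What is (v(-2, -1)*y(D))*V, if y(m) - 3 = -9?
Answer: -6/13 ≈ -0.46154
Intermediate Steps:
D = 0
y(m) = -6 (y(m) = 3 - 9 = -6)
V = 1/26 (V = 1/(-54 - 16*(-5)) = 1/(-54 + 80) = 1/26 ≈ 0.038462)
(v(-2, -1)*y(D))*V = (-2/(-1)*(-6))*(1/26) = (-2*(-1)*(-6))*(1/26) = (2*(-6))*(1/26) = -12*1/26 = -6/13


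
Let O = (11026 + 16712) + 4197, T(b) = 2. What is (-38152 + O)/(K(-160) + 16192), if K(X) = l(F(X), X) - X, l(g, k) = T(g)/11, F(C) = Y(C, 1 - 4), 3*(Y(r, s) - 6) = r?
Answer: -68387/179874 ≈ -0.38019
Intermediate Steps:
O = 31935 (O = 27738 + 4197 = 31935)
Y(r, s) = 6 + r/3
F(C) = 6 + C/3
l(g, k) = 2/11
K(X) = 2/11 - X
(-38152 + O)/(K(-160) + 16192) = (-38152 + 31935)/((2/11 - 1*(-160)) + 16192) = -6217/((2/11 + 160) + 16192) = -6217/(1762/11 + 16192) = -6217/179874/11 = -6217*11/179874 = -68387/179874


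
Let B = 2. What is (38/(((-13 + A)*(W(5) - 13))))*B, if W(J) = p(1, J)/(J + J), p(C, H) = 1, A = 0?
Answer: 760/1677 ≈ 0.45319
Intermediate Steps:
W(J) = 1/(2*J) (W(J) = 1/(J + J) = 1/(2*J))
(38/(((-13 + A)*(W(5) - 13))))*B = (38/(((-13 + 0)*((½)/5 - 13))))*2 = (38/((-13*((½)*(⅕) - 13))))*2 = (38/((-13*(⅒ - 13))))*2 = (38/((-13*(-129/10))))*2 = (38/(1677/10))*2 = (38*(10/1677))*2 = (380/1677)*2 = 760/1677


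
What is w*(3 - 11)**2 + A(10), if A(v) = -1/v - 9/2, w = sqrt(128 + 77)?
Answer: -23/5 + 64*sqrt(205) ≈ 911.74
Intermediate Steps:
w = sqrt(205) ≈ 14.318
A(v) = -9/2 - 1/v (A(v) = -1/v - 9*1/2 = -1/v - 9/2 = -9/2 - 1/v)
w*(3 - 11)**2 + A(10) = sqrt(205)*(3 - 11)**2 + (-9/2 - 1/10) = sqrt(205)*(-8)**2 + (-9/2 - 1*1/10) = sqrt(205)*64 + (-9/2 - 1/10) = 64*sqrt(205) - 23/5 = -23/5 + 64*sqrt(205)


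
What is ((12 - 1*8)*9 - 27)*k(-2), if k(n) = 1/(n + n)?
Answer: -9/4 ≈ -2.2500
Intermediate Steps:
k(n) = 1/(2*n)
((12 - 1*8)*9 - 27)*k(-2) = ((12 - 1*8)*9 - 27)*((½)/(-2)) = ((12 - 8)*9 - 27)*((½)*(-½)) = (4*9 - 27)*(-¼) = (36 - 27)*(-¼) = 9*(-¼) = -9/4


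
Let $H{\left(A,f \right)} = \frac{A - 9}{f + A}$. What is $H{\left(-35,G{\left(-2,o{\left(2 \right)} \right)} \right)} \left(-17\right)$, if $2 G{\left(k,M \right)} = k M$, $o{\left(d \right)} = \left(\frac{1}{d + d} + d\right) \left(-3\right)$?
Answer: $- \frac{2992}{113} \approx -26.478$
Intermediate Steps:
$o{\left(d \right)} = - 3 d - \frac{3}{2 d}$ ($o{\left(d \right)} = \left(\frac{1}{2 d} + d\right) \left(-3\right) = \left(d + \frac{1}{2 d}\right) \left(-3\right) = - 3 d - \frac{3}{2 d}$)
$G{\left(k,M \right)} = \frac{M k}{2}$ ($G{\left(k,M \right)} = \frac{k M}{2} = \frac{M k}{2}$)
$H{\left(A,f \right)} = \frac{-9 + A}{A + f}$
$H{\left(-35,G{\left(-2,o{\left(2 \right)} \right)} \right)} \left(-17\right) = \frac{-9 - 35}{-35 + \frac{1}{2} \left(\left(-3\right) 2 - \frac{3}{2 \cdot 2}\right) \left(-2\right)} \left(-17\right) = \frac{1}{-35 + \frac{1}{2} \left(-6 - \frac{3}{4}\right) \left(-2\right)} \left(-44\right) \left(-17\right) = \frac{1}{-35 + \frac{1}{2} \left(- \frac{27}{4}\right) \left(-2\right)} \left(-44\right) \left(-17\right) = \frac{1}{-35 + \frac{27}{4}} \left(-44\right) \left(-17\right) = \frac{1}{- \frac{113}{4}} \left(-44\right) \left(-17\right) = \left(- \frac{4}{113}\right) \left(-44\right) \left(-17\right) = \frac{176}{113} \left(-17\right) = - \frac{2992}{113}$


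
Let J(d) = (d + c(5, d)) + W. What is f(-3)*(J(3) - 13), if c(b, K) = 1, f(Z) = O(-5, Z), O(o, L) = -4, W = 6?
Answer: 12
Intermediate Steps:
f(Z) = -4
J(d) = 7 + d (J(d) = (d + 1) + 6 = (1 + d) + 6 = 7 + d)
f(-3)*(J(3) - 13) = -4*((7 + 3) - 13) = -4*(10 - 13) = -4*(-3) = 12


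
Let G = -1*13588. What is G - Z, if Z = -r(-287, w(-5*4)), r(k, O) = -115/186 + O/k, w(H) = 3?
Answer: -725388179/53382 ≈ -13589.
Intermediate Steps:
r(k, O) = -115/186 + O/k (r(k, O) = -115*1/186 + O/k = -115/186 + O/k)
G = -13588
Z = 33563/53382 (Z = -(-115/186 + 3/(-287)) = -(-115/186 + 3*(-1/287)) = -(-115/186 - 3/287) = -1*(-33563/53382) = 33563/53382 ≈ 0.62873)
G - Z = -13588 - 1*33563/53382 = -13588 - 33563/53382 = -725388179/53382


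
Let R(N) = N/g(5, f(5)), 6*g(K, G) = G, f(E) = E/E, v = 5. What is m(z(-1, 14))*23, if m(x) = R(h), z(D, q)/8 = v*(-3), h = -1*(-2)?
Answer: 276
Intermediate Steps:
f(E) = 1
g(K, G) = G/6
h = 2
R(N) = 6*N (R(N) = N/(((⅙)*1)) = N/(⅙) = N*6 = 6*N)
z(D, q) = -120 (z(D, q) = 8*(5*(-3)) = 8*(-15) = -120)
m(x) = 12 (m(x) = 6*2 = 12)
m(z(-1, 14))*23 = 12*23 = 276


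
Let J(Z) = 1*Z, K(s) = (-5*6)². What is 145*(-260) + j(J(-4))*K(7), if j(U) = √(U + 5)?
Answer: -36800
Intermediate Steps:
K(s) = 900 (K(s) = (-30)² = 900)
J(Z) = Z
j(U) = √(5 + U)
145*(-260) + j(J(-4))*K(7) = 145*(-260) + √(5 - 4)*900 = -37700 + √1*900 = -37700 + 1*900 = -37700 + 900 = -36800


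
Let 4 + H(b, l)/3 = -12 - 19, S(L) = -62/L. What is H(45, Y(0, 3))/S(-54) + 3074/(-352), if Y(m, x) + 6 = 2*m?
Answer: -546607/5456 ≈ -100.18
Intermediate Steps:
Y(m, x) = -6 + 2*m
H(b, l) = -105 (H(b, l) = -12 + 3*(-12 - 19) = -12 + 3*(-31) = -12 - 93 = -105)
H(45, Y(0, 3))/S(-54) + 3074/(-352) = -105/((-62/(-54))) + 3074/(-352) = -105/((-62*(-1/54))) + 3074*(-1/352) = -105/31/27 - 1537/176 = -105*27/31 - 1537/176 = -2835/31 - 1537/176 = -546607/5456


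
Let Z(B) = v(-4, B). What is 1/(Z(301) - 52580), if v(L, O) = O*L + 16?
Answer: -1/53768 ≈ -1.8598e-5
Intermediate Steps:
v(L, O) = 16 + L*O (v(L, O) = L*O + 16 = 16 + L*O)
Z(B) = 16 - 4*B
1/(Z(301) - 52580) = 1/((16 - 4*301) - 52580) = 1/((16 - 1204) - 52580) = 1/(-1188 - 52580) = 1/(-53768) = -1/53768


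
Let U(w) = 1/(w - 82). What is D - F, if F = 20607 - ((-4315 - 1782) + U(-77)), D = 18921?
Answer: -1237498/159 ≈ -7783.0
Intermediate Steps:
U(w) = 1/(-82 + w)
F = 4245937/159 (F = 20607 - ((-4315 - 1782) + 1/(-82 - 77)) = 20607 - (-6097 + 1/(-159)) = 20607 - (-6097 - 1/159) = 20607 - 1*(-969424/159) = 20607 + 969424/159 = 4245937/159 ≈ 26704.)
D - F = 18921 - 1*4245937/159 = 18921 - 4245937/159 = -1237498/159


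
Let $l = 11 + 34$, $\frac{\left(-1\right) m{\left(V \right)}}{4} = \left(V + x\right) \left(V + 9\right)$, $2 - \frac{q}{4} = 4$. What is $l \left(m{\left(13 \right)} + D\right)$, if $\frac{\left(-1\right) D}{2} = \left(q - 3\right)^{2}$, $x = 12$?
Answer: $-109890$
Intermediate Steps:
$q = -8$ ($q = 8 - 16 = -8$)
$m{\left(V \right)} = - 4 \left(9 + V\right) \left(12 + V\right)$ ($m{\left(V \right)} = - 4 \left(V + 12\right) \left(V + 9\right) = - 4 \left(12 + V\right) \left(9 + V\right) = - 4 \left(9 + V\right) \left(12 + V\right)$)
$l = 45$
$D = -242$ ($D = - 2 \left(-8 - 3\right)^{2} = - 2 \left(-11\right)^{2} = \left(-2\right) 121 = -242$)
$l \left(m{\left(13 \right)} + D\right) = 45 \left(\left(-432 - 1092 - 4 \cdot 13^{2}\right) - 242\right) = 45 \left(\left(-432 - 1092 - 676\right) - 242\right) = 45 \left(-2200 - 242\right) = 45 \left(-2442\right) = -109890$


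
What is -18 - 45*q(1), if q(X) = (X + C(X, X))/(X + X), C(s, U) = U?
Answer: -63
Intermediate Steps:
q(X) = 1 (q(X) = (X + X)/(X + X) = (2*X)/((2*X)) = (2*X)*(1/(2*X)) = 1)
-18 - 45*q(1) = -18 - 45*1 = -18 - 45 = -63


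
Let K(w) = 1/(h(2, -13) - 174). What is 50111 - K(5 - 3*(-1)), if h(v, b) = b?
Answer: 9370758/187 ≈ 50111.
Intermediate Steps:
K(w) = -1/187 (K(w) = 1/(-13 - 174) = 1/(-187) = -1/187)
50111 - K(5 - 3*(-1)) = 50111 - 1*(-1/187) = 50111 + 1/187 = 9370758/187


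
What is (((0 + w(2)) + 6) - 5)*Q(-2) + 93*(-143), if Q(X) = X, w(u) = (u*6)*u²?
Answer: -13397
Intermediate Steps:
w(u) = 6*u³ (w(u) = (6*u)*u² = 6*u³)
(((0 + w(2)) + 6) - 5)*Q(-2) + 93*(-143) = (((0 + 6*2³) + 6) - 5)*(-2) + 93*(-143) = (((0 + 6*8) + 6) - 5)*(-2) - 13299 = (((0 + 48) + 6) - 5)*(-2) - 13299 = ((48 + 6) - 5)*(-2) - 13299 = (54 - 5)*(-2) - 13299 = 49*(-2) - 13299 = -98 - 13299 = -13397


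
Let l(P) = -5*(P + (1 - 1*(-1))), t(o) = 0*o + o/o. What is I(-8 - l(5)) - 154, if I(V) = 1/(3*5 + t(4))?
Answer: -2463/16 ≈ -153.94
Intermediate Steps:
t(o) = 1 (t(o) = 0 + 1 = 1)
l(P) = -10 - 5*P (l(P) = -5*(P + (1 + 1)) = -5*(P + 2) = -5*(2 + P) = -10 - 5*P)
I(V) = 1/16 (I(V) = 1/(3*5 + 1) = 1/(15 + 1) = 1/16)
I(-8 - l(5)) - 154 = 1/16 - 154 = -2463/16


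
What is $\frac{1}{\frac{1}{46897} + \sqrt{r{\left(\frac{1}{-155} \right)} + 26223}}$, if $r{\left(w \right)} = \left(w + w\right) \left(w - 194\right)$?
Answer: $- \frac{1126700425}{1385725955605391628} + \frac{340895934395 \sqrt{630067717}}{1385725955605391628} \approx 0.006175$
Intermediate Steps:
$r{\left(w \right)} = 2 w \left(-194 + w\right)$
$\frac{1}{\frac{1}{46897} + \sqrt{r{\left(\frac{1}{-155} \right)} + 26223}} = \frac{1}{\frac{1}{46897} + \sqrt{\frac{2 \left(-194 + \frac{1}{-155}\right)}{-155} + 26223}} = \frac{1}{\frac{1}{46897} + \sqrt{2 \left(- \frac{1}{155}\right) \left(-194 - \frac{1}{155}\right) + 26223}} = \frac{1}{\frac{1}{46897} + \sqrt{2 \left(- \frac{1}{155}\right) \left(- \frac{30071}{155}\right) + 26223}} = \frac{1}{\frac{1}{46897} + \sqrt{\frac{60142}{24025} + 26223}} = \frac{1}{\frac{1}{46897} + \sqrt{\frac{630067717}{24025}}} = \frac{1}{\frac{1}{46897} + \frac{\sqrt{630067717}}{155}}$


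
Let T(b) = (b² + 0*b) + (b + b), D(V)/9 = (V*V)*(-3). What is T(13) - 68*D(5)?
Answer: 46095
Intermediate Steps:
D(V) = -27*V² (D(V) = 9*((V*V)*(-3)) = 9*(V²*(-3)) = 9*(-3*V²) = -27*V²)
T(b) = b² + 2*b (T(b) = (b² + 0) + 2*b = b² + 2*b)
T(13) - 68*D(5) = 13*(2 + 13) - (-1836)*5² = 13*15 - (-1836)*25 = 195 - 68*(-675) = 195 + 45900 = 46095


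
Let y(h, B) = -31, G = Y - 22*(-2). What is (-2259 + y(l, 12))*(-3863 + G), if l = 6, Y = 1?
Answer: 8743220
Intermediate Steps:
G = 45 (G = 1 - 22*(-2) = 1 + 44 = 45)
(-2259 + y(l, 12))*(-3863 + G) = (-2259 - 31)*(-3863 + 45) = -2290*(-3818) = 8743220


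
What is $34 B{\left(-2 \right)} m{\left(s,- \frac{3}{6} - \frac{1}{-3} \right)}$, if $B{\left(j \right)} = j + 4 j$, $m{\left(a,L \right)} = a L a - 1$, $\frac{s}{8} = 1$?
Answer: $\frac{11900}{3} \approx 3966.7$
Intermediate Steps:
$s = 8$ ($s = 8 \cdot 1 = 8$)
$m{\left(a,L \right)} = -1 + L a^{2}$ ($m{\left(a,L \right)} = L a a - 1 = L a^{2} - 1 = -1 + L a^{2}$)
$B{\left(j \right)} = 5 j$
$34 B{\left(-2 \right)} m{\left(s,- \frac{3}{6} - \frac{1}{-3} \right)} = 34 \cdot 5 \left(-2\right) \left(-1 + \left(- \frac{3}{6} - \frac{1}{-3}\right) 8^{2}\right) = 34 \left(-10\right) \left(-1 + \left(\left(-3\right) \frac{1}{6} - - \frac{1}{3}\right) 64\right) = - 340 \left(-1 + \left(- \frac{1}{2} + \frac{1}{3}\right) 64\right) = - 340 \left(-1 - \frac{32}{3}\right) = \left(-340\right) \left(- \frac{35}{3}\right) = \frac{11900}{3}$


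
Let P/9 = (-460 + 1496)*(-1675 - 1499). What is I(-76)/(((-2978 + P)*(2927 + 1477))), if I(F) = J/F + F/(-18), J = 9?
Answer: -2807/89157174958944 ≈ -3.1484e-11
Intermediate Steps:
I(F) = 9/F - F/18 (I(F) = 9/F + F/(-18) = 9/F + F*(-1/18) = 9/F - F/18)
P = -29594376 (P = 9*((-460 + 1496)*(-1675 - 1499)) = 9*(1036*(-3174)) = 9*(-3288264) = -29594376)
I(-76)/(((-2978 + P)*(2927 + 1477))) = (9/(-76) - 1/18*(-76))/(((-2978 - 29594376)*(2927 + 1477))) = (9*(-1/76) + 38/9)/((-29597354*4404)) = (-9/76 + 38/9)/(-130346747016) = (2807/684)*(-1/130346747016) = -2807/89157174958944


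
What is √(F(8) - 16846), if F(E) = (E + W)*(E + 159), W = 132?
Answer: 33*√6 ≈ 80.833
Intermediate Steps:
F(E) = (132 + E)*(159 + E) (F(E) = (E + 132)*(E + 159) = (132 + E)*(159 + E))
√(F(8) - 16846) = √((20988 + 8² + 291*8) - 16846) = √((20988 + 64 + 2328) - 16846) = √(23380 - 16846) = √6534 = 33*√6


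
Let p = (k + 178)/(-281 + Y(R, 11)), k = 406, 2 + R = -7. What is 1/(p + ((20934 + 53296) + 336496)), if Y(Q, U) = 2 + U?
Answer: 67/27518496 ≈ 2.4347e-6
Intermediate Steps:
R = -9 (R = -2 - 7 = -9)
p = -146/67 (p = (406 + 178)/(-281 + (2 + 11)) = 584/(-281 + 13) = 584/(-268) = -1/268*584 = -146/67 ≈ -2.1791)
1/(p + ((20934 + 53296) + 336496)) = 1/(-146/67 + ((20934 + 53296) + 336496)) = 1/(-146/67 + (74230 + 336496)) = 1/(-146/67 + 410726) = 1/(27518496/67) = 67/27518496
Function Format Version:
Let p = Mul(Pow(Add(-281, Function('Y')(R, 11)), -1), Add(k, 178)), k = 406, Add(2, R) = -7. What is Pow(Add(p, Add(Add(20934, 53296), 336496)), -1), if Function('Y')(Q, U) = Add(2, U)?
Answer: Rational(67, 27518496) ≈ 2.4347e-6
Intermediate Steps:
R = -9 (R = Add(-2, -7) = -9)
p = Rational(-146, 67) (p = Mul(Pow(Add(-281, Add(2, 11)), -1), Add(406, 178)) = Mul(Pow(Add(-281, 13), -1), 584) = Mul(Pow(-268, -1), 584) = Mul(Rational(-1, 268), 584) = Rational(-146, 67) ≈ -2.1791)
Pow(Add(p, Add(Add(20934, 53296), 336496)), -1) = Pow(Add(Rational(-146, 67), Add(Add(20934, 53296), 336496)), -1) = Pow(Add(Rational(-146, 67), Add(74230, 336496)), -1) = Pow(Add(Rational(-146, 67), 410726), -1) = Pow(Rational(27518496, 67), -1) = Rational(67, 27518496)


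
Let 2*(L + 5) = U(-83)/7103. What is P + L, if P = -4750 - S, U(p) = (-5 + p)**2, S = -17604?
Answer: 91270319/7103 ≈ 12850.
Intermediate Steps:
P = 12854 (P = -4750 - 1*(-17604) = -4750 + 17604 = 12854)
L = -31643/7103 (L = -5 + ((-5 - 83)**2/7103)/2 = -5 + ((-88)**2*(1/7103))/2 = -5 + (7744*(1/7103))/2 = -5 + (1/2)*(7744/7103) = -5 + 3872/7103 = -31643/7103 ≈ -4.4549)
P + L = 12854 - 31643/7103 = 91270319/7103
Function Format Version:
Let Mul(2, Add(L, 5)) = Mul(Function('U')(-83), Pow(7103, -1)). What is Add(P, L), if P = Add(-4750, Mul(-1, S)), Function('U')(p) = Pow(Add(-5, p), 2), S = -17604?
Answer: Rational(91270319, 7103) ≈ 12850.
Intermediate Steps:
P = 12854 (P = Add(-4750, Mul(-1, -17604)) = Add(-4750, 17604) = 12854)
L = Rational(-31643, 7103) (L = Add(-5, Mul(Rational(1, 2), Mul(Pow(Add(-5, -83), 2), Pow(7103, -1)))) = Add(-5, Mul(Rational(1, 2), Mul(Pow(-88, 2), Rational(1, 7103)))) = Add(-5, Mul(Rational(1, 2), Mul(7744, Rational(1, 7103)))) = Add(-5, Mul(Rational(1, 2), Rational(7744, 7103))) = Add(-5, Rational(3872, 7103)) = Rational(-31643, 7103) ≈ -4.4549)
Add(P, L) = Add(12854, Rational(-31643, 7103)) = Rational(91270319, 7103)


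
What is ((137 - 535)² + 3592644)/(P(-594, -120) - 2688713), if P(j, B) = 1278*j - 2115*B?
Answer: -3751048/3194045 ≈ -1.1744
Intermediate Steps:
P(j, B) = -2115*B + 1278*j
((137 - 535)² + 3592644)/(P(-594, -120) - 2688713) = ((137 - 535)² + 3592644)/((-2115*(-120) + 1278*(-594)) - 2688713) = ((-398)² + 3592644)/((253800 - 759132) - 2688713) = (158404 + 3592644)/(-505332 - 2688713) = 3751048/(-3194045) = 3751048*(-1/3194045) = -3751048/3194045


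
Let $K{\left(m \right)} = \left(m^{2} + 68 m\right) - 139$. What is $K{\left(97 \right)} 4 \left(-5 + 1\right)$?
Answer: $-253856$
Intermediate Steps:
$K{\left(m \right)} = -139 + m^{2} + 68 m$ ($K{\left(m \right)} = \left(m^{2} + 68 m\right) - 139 = -139 + m^{2} + 68 m$)
$K{\left(97 \right)} 4 \left(-5 + 1\right) = \left(-139 + 97^{2} + 68 \cdot 97\right) 4 \left(-5 + 1\right) = \left(-139 + 9409 + 6596\right) 4 \left(-4\right) = 15866 \left(-16\right) = -253856$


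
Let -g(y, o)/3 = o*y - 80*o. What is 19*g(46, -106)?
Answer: -205428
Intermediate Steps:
g(y, o) = 240*o - 3*o*y (g(y, o) = -3*(o*y - 80*o) = -3*(-80*o + o*y) = 240*o - 3*o*y)
19*g(46, -106) = 19*(3*(-106)*(80 - 1*46)) = 19*(3*(-106)*(80 - 46)) = 19*(3*(-106)*34) = 19*(-10812) = -205428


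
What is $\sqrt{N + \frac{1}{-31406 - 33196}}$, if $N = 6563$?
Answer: $\frac{5 \sqrt{121733977426}}{21534} \approx 81.012$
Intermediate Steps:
$\sqrt{N + \frac{1}{-31406 - 33196}} = \sqrt{6563 + \frac{1}{-31406 - 33196}} = \sqrt{6563 + \frac{1}{-64602}} = \sqrt{6563 - \frac{1}{64602}} = \sqrt{\frac{423982925}{64602}} = \frac{5 \sqrt{121733977426}}{21534}$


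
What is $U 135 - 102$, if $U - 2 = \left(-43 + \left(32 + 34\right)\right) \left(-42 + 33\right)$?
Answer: $-27777$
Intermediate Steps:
$U = -205$ ($U = 2 + \left(-43 + \left(32 + 34\right)\right) \left(-42 + 33\right) = 2 + \left(-43 + 66\right) \left(-9\right) = 2 + 23 \left(-9\right) = 2 - 207 = -205$)
$U 135 - 102 = \left(-205\right) 135 - 102 = -27675 - 102 = -27777$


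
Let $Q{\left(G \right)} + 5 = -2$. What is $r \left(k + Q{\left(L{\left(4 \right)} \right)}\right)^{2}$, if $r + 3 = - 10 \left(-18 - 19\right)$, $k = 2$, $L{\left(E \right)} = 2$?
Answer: $9175$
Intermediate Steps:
$Q{\left(G \right)} = -7$ ($Q{\left(G \right)} = -5 - 2 = -7$)
$r = 367$ ($r = -3 - 10 \left(-18 - 19\right) = -3 - -370 = -3 + 370 = 367$)
$r \left(k + Q{\left(L{\left(4 \right)} \right)}\right)^{2} = 367 \left(2 - 7\right)^{2} = 367 \left(-5\right)^{2} = 367 \cdot 25 = 9175$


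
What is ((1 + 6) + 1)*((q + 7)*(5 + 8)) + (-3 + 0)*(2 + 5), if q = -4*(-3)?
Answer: 1955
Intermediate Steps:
q = 12
((1 + 6) + 1)*((q + 7)*(5 + 8)) + (-3 + 0)*(2 + 5) = ((1 + 6) + 1)*((12 + 7)*(5 + 8)) + (-3 + 0)*(2 + 5) = (7 + 1)*(19*13) - 3*7 = 8*247 - 21 = 1976 - 21 = 1955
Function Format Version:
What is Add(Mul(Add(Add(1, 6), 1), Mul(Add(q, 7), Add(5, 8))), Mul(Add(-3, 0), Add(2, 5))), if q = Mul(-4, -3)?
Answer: 1955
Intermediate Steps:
q = 12
Add(Mul(Add(Add(1, 6), 1), Mul(Add(q, 7), Add(5, 8))), Mul(Add(-3, 0), Add(2, 5))) = Add(Mul(Add(Add(1, 6), 1), Mul(Add(12, 7), Add(5, 8))), Mul(Add(-3, 0), Add(2, 5))) = Add(Mul(Add(7, 1), Mul(19, 13)), Mul(-3, 7)) = Add(Mul(8, 247), -21) = Add(1976, -21) = 1955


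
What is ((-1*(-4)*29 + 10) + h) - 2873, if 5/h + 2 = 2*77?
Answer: -417539/152 ≈ -2747.0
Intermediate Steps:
h = 5/152 (h = 5/(-2 + 2*77) = 5/(-2 + 154) = 5/152 ≈ 0.032895)
((-1*(-4)*29 + 10) + h) - 2873 = ((-1*(-4)*29 + 10) + 5/152) - 2873 = ((4*29 + 10) + 5/152) - 2873 = ((116 + 10) + 5/152) - 2873 = (126 + 5/152) - 2873 = 19157/152 - 2873 = -417539/152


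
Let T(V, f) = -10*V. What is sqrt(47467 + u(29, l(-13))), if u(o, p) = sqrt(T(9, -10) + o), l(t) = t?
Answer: sqrt(47467 + I*sqrt(61)) ≈ 217.87 + 0.018*I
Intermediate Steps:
u(o, p) = sqrt(-90 + o) (u(o, p) = sqrt(-10*9 + o) = sqrt(-90 + o))
sqrt(47467 + u(29, l(-13))) = sqrt(47467 + sqrt(-90 + 29)) = sqrt(47467 + sqrt(-61)) = sqrt(47467 + I*sqrt(61))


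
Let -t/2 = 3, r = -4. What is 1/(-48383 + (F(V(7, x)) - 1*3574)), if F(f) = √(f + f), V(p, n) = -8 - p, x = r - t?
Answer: -17319/899843293 - I*√30/2699529879 ≈ -1.9247e-5 - 2.029e-9*I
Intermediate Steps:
t = -6 (t = -2*3 = -6)
x = 2 (x = -4 - 1*(-6) = -4 + 6 = 2)
F(f) = √2*√f (F(f) = √(2*f) = √2*√f)
1/(-48383 + (F(V(7, x)) - 1*3574)) = 1/(-48383 + (√2*√(-8 - 1*7) - 1*3574)) = 1/(-48383 + (√2*√(-8 - 7) - 3574)) = 1/(-48383 + (√2*√(-15) - 3574)) = 1/(-48383 + (√2*(I*√15) - 3574)) = 1/(-48383 + (I*√30 - 3574)) = 1/(-48383 + (-3574 + I*√30)) = 1/(-51957 + I*√30)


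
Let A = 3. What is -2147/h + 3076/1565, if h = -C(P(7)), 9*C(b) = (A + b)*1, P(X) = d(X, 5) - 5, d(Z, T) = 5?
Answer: 10083241/1565 ≈ 6443.0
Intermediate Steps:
P(X) = 0 (P(X) = 5 - 5 = 0)
C(b) = ⅓ + b/9 (C(b) = ((3 + b)*1)/9 = (3 + b)/9 = ⅓ + b/9)
h = -⅓ (h = -(⅓ + (⅑)*0) = -(⅓ + 0) = -1*⅓ = -⅓ ≈ -0.33333)
-2147/h + 3076/1565 = -2147/(-⅓) + 3076/1565 = -2147*(-3) + 3076*(1/1565) = 6441 + 3076/1565 = 10083241/1565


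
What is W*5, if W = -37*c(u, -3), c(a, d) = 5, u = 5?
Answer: -925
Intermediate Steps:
W = -185 (W = -37*5 = -185)
W*5 = -185*5 = -925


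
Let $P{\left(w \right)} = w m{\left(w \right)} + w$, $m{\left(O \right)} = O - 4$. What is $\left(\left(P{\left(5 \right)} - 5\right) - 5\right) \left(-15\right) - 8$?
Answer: $-8$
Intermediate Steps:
$m{\left(O \right)} = -4 + O$ ($m{\left(O \right)} = O - 4 = -4 + O$)
$P{\left(w \right)} = w + w \left(-4 + w\right)$ ($P{\left(w \right)} = w \left(-4 + w\right) + w = w + w \left(-4 + w\right)$)
$\left(\left(P{\left(5 \right)} - 5\right) - 5\right) \left(-15\right) - 8 = \left(\left(5 \left(-3 + 5\right) - 5\right) - 5\right) \left(-15\right) - 8 = \left(\left(5 \cdot 2 - 5\right) - 5\right) \left(-15\right) - 8 = \left(\left(10 - 5\right) - 5\right) \left(-15\right) - 8 = \left(5 - 5\right) \left(-15\right) - 8 = 0 \left(-15\right) - 8 = 0 - 8 = -8$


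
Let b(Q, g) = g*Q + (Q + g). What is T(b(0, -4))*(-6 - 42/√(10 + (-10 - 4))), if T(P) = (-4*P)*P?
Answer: 384 - 1344*I ≈ 384.0 - 1344.0*I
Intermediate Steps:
b(Q, g) = Q + g + Q*g (b(Q, g) = Q*g + (Q + g) = Q + g + Q*g)
T(P) = -4*P²
T(b(0, -4))*(-6 - 42/√(10 + (-10 - 4))) = (-4*(0 - 4 + 0*(-4))²)*(-6 - 42/√(10 + (-10 - 4))) = (-4*(0 - 4 + 0)²)*(-6 - 42/√(10 - 14)) = (-4*(-4)²)*(-6 - 42*(-I/2)) = (-4*16)*(-6 - 42*(-I/2)) = -64*(-6 - (-21)*I) = -64*(-6 + 21*I) = 384 - 1344*I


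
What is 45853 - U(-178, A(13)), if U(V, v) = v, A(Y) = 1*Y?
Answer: 45840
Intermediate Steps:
A(Y) = Y
45853 - U(-178, A(13)) = 45853 - 1*13 = 45853 - 13 = 45840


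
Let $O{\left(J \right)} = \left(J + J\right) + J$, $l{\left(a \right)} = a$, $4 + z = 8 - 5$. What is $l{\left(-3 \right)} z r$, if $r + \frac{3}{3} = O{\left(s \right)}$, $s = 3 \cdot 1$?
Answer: $24$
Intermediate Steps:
$z = -1$ ($z = -4 + \left(8 - 5\right) = -4 + 3 = -1$)
$s = 3$
$O{\left(J \right)} = 3 J$ ($O{\left(J \right)} = 2 J + J = 3 J$)
$r = 8$ ($r = -1 + 3 \cdot 3 = -1 + 9 = 8$)
$l{\left(-3 \right)} z r = \left(-3\right) \left(-1\right) 8 = 3 \cdot 8 = 24$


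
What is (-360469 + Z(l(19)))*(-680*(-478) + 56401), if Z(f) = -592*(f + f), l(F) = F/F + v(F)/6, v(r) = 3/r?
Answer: -2621262170559/19 ≈ -1.3796e+11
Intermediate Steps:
l(F) = 1 + 1/(2*F) (l(F) = F/F + (3/F)/6 = 1 + (3/F)*(⅙) = 1 + 1/(2*F))
Z(f) = -1184*f
(-360469 + Z(l(19)))*(-680*(-478) + 56401) = (-360469 - 1184*(½ + 19)/19)*(-680*(-478) + 56401) = (-360469 - 1184*39/(19*2))*(325040 + 56401) = (-360469 - 1184*39/38)*381441 = (-360469 - 23088/19)*381441 = -6871999/19*381441 = -2621262170559/19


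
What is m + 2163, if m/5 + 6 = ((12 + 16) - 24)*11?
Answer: 2353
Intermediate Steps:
m = 190 (m = -30 + 5*(((12 + 16) - 24)*11) = -30 + 5*((28 - 24)*11) = -30 + 5*(4*11) = -30 + 5*44 = -30 + 220 = 190)
m + 2163 = 190 + 2163 = 2353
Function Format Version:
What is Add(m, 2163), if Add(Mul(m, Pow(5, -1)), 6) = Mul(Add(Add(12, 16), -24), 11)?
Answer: 2353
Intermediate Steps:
m = 190 (m = Add(-30, Mul(5, Mul(Add(Add(12, 16), -24), 11))) = Add(-30, Mul(5, Mul(Add(28, -24), 11))) = Add(-30, Mul(5, Mul(4, 11))) = Add(-30, Mul(5, 44)) = Add(-30, 220) = 190)
Add(m, 2163) = Add(190, 2163) = 2353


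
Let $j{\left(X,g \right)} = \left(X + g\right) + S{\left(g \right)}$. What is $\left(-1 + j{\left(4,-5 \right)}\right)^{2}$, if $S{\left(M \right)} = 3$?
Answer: $1$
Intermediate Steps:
$j{\left(X,g \right)} = 3 + X + g$ ($j{\left(X,g \right)} = \left(X + g\right) + 3 = 3 + X + g$)
$\left(-1 + j{\left(4,-5 \right)}\right)^{2} = \left(-1 + \left(3 + 4 - 5\right)\right)^{2} = \left(-1 + 2\right)^{2} = 1^{2} = 1$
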